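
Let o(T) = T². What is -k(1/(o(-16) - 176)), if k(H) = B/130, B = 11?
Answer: -11/130 ≈ -0.084615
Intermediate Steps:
k(H) = 11/130
-k(1/(o(-16) - 176)) = -1*11/130 = -11/130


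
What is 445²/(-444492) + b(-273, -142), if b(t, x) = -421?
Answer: -187329157/444492 ≈ -421.45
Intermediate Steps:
445²/(-444492) + b(-273, -142) = 445²/(-444492) - 421 = 198025*(-1/444492) - 421 = -198025/444492 - 421 = -187329157/444492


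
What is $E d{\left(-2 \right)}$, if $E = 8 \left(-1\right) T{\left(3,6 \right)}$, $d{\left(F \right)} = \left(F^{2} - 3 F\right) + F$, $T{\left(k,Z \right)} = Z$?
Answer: $-384$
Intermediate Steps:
$d{\left(F \right)} = F^{2} - 2 F$
$E = -48$ ($E = 8 \left(-1\right) 6 = \left(-8\right) 6 = -48$)
$E d{\left(-2 \right)} = - 48 \left(- 2 \left(-2 - 2\right)\right) = - 48 \left(\left(-2\right) \left(-4\right)\right) = \left(-48\right) 8 = -384$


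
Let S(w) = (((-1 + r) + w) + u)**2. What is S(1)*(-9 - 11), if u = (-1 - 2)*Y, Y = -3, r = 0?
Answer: -1620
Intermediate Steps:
u = 9 (u = (-1 - 2)*(-3) = -3*(-3) = 9)
S(w) = (8 + w)**2 (S(w) = (((-1 + 0) + w) + 9)**2 = ((-1 + w) + 9)**2 = (8 + w)**2)
S(1)*(-9 - 11) = (8 + 1)**2*(-9 - 11) = 9**2*(-20) = 81*(-20) = -1620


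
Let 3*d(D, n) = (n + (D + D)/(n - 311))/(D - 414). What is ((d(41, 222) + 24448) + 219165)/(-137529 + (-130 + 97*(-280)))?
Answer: -24261642607/16414489029 ≈ -1.4781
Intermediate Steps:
d(D, n) = (n + 2*D/(-311 + n))/(3*(-414 + D)) (d(D, n) = ((n + (D + D)/(n - 311))/(D - 414))/3 = ((n + (2*D)/(-311 + n))/(-414 + D))/3 = ((n + 2*D/(-311 + n))/(-414 + D))/3 = (n + 2*D/(-311 + n))/(3*(-414 + D)))
((d(41, 222) + 24448) + 219165)/(-137529 + (-130 + 97*(-280))) = (((222² - 311*222 + 2*41)/(3*(128754 - 414*222 - 311*41 + 41*222)) + 24448) + 219165)/(-137529 + (-130 + 97*(-280))) = (((49284 - 69042 + 82)/(3*(128754 - 91908 - 12751 + 9102)) + 24448) + 219165)/(-137529 + (-130 - 27160)) = (((⅓)*(-19676)/33197 + 24448) + 219165)/(-137529 - 27290) = (((⅓)*(1/33197)*(-19676) + 24448) + 219165)/(-164819) = ((-19676/99591 + 24448) + 219165)*(-1/164819) = (2434781092/99591 + 219165)*(-1/164819) = (24261642607/99591)*(-1/164819) = -24261642607/16414489029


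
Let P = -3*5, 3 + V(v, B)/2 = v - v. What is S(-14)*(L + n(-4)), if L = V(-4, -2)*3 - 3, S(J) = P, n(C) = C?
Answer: 375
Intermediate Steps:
V(v, B) = -6 (V(v, B) = -6 + 2*(v - v) = -6 + 2*0 = -6 + 0 = -6)
P = -15
S(J) = -15
L = -21 (L = -6*3 - 3 = -18 - 3 = -21)
S(-14)*(L + n(-4)) = -15*(-21 - 4) = -15*(-25) = 375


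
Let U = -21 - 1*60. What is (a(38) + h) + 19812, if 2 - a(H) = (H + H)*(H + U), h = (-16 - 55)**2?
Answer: 28123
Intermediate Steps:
h = 5041 (h = (-71)**2 = 5041)
U = -81 (U = -21 - 60 = -81)
a(H) = 2 - 2*H*(-81 + H) (a(H) = 2 - (H + H)*(H - 81) = 2 - 2*H*(-81 + H))
(a(38) + h) + 19812 = ((2 - 2*38**2 + 162*38) + 5041) + 19812 = ((2 - 2*1444 + 6156) + 5041) + 19812 = ((2 - 2888 + 6156) + 5041) + 19812 = (3270 + 5041) + 19812 = 8311 + 19812 = 28123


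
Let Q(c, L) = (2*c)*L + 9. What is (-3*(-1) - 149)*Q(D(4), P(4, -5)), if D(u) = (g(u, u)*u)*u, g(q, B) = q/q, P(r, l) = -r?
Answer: 17374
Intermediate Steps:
g(q, B) = 1
D(u) = u² (D(u) = (1*u)*u = u*u = u²)
Q(c, L) = 9 + 2*L*c (Q(c, L) = 2*L*c + 9 = 9 + 2*L*c)
(-3*(-1) - 149)*Q(D(4), P(4, -5)) = (-3*(-1) - 149)*(9 + 2*(-1*4)*4²) = (3 - 149)*(9 + 2*(-4)*16) = -146*(9 - 128) = -146*(-119) = 17374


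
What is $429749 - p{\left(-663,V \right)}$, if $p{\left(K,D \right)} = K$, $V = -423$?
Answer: $430412$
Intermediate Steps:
$429749 - p{\left(-663,V \right)} = 429749 - -663 = 429749 + 663 = 430412$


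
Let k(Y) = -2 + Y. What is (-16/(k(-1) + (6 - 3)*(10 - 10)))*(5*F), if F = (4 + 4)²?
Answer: 5120/3 ≈ 1706.7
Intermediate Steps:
F = 64 (F = 8² = 64)
(-16/(k(-1) + (6 - 3)*(10 - 10)))*(5*F) = (-16/((-2 - 1) + (6 - 3)*(10 - 10)))*(5*64) = (-16/(-3 + 3*0))*320 = (-16/(-3 + 0))*320 = (-16/(-3))*320 = -⅓*(-16)*320 = (16/3)*320 = 5120/3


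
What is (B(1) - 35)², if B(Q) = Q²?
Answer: 1156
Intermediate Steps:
(B(1) - 35)² = (1² - 35)² = (1 - 35)² = (-34)² = 1156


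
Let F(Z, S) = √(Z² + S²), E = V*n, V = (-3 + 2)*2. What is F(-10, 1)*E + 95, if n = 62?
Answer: 95 - 124*√101 ≈ -1151.2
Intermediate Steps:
V = -2 (V = -1*2 = -2)
E = -124 (E = -2*62 = -124)
F(Z, S) = √(S² + Z²)
F(-10, 1)*E + 95 = √(1² + (-10)²)*(-124) + 95 = √(1 + 100)*(-124) + 95 = √101*(-124) + 95 = -124*√101 + 95 = 95 - 124*√101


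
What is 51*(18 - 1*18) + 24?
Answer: 24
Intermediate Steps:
51*(18 - 1*18) + 24 = 51*(18 - 18) + 24 = 51*0 + 24 = 0 + 24 = 24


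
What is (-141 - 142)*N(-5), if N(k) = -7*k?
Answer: -9905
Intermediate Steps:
(-141 - 142)*N(-5) = (-141 - 142)*(-7*(-5)) = -283*35 = -9905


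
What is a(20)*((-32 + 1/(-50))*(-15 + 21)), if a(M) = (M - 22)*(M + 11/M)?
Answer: 1974033/250 ≈ 7896.1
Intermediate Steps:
a(M) = (-22 + M)*(M + 11/M)
a(20)*((-32 + 1/(-50))*(-15 + 21)) = (11 + 20² - 242/20 - 22*20)*((-32 + 1/(-50))*(-15 + 21)) = (11 + 400 - 242*1/20 - 440)*((-32 - 1/50)*6) = (11 + 400 - 121/10 - 440)*(-1601/50*6) = -411/10*(-4803/25) = 1974033/250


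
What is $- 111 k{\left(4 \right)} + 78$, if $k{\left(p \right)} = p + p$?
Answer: $-810$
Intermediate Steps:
$k{\left(p \right)} = 2 p$
$- 111 k{\left(4 \right)} + 78 = - 111 \cdot 2 \cdot 4 + 78 = \left(-111\right) 8 + 78 = -888 + 78 = -810$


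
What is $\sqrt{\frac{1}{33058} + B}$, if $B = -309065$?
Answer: $\frac{i \sqrt{337755925481602}}{33058} \approx 555.94 i$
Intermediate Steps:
$\sqrt{\frac{1}{33058} + B} = \sqrt{\frac{1}{33058} - 309065} = \sqrt{- \frac{10217070769}{33058}} = \frac{i \sqrt{337755925481602}}{33058}$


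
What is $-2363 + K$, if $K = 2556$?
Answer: $193$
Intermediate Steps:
$-2363 + K = -2363 + 2556 = 193$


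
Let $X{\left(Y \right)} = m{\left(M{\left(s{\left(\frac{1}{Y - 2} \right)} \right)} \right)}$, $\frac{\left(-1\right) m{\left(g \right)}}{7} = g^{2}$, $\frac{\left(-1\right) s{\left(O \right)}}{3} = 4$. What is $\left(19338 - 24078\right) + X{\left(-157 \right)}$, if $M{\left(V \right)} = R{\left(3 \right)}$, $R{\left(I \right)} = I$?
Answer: $-4803$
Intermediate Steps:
$s{\left(O \right)} = -12$ ($s{\left(O \right)} = \left(-3\right) 4 = -12$)
$M{\left(V \right)} = 3$
$m{\left(g \right)} = - 7 g^{2}$
$X{\left(Y \right)} = -63$ ($X{\left(Y \right)} = - 7 \cdot 3^{2} = \left(-7\right) 9 = -63$)
$\left(19338 - 24078\right) + X{\left(-157 \right)} = \left(19338 - 24078\right) - 63 = -4740 - 63 = -4803$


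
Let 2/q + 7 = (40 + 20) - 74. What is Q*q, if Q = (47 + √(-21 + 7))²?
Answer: -4390/21 - 188*I*√14/21 ≈ -209.05 - 33.497*I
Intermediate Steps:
q = -2/21 (q = 2/(-7 + ((40 + 20) - 74)) = 2/(-7 + (60 - 74)) = 2/(-7 - 14) = 2/(-21) = 2*(-1/21) = -2/21 ≈ -0.095238)
Q = (47 + I*√14)² (Q = (47 + √(-14))² = (47 + I*√14)² ≈ 2195.0 + 351.72*I)
Q*q = (47 + I*√14)²*(-2/21) = -2*(47 + I*√14)²/21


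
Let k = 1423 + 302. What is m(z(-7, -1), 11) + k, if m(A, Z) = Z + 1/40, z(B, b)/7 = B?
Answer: 69441/40 ≈ 1736.0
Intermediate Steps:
z(B, b) = 7*B
m(A, Z) = 1/40 + Z (m(A, Z) = Z + 1/40 = 1/40 + Z)
k = 1725
m(z(-7, -1), 11) + k = (1/40 + 11) + 1725 = 441/40 + 1725 = 69441/40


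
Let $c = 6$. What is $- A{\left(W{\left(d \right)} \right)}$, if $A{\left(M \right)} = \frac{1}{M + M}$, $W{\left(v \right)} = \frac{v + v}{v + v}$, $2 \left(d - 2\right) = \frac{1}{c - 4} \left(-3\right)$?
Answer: $- \frac{1}{2} \approx -0.5$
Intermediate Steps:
$d = \frac{5}{4}$ ($d = 2 + \frac{\frac{1}{6 - 4} \left(-3\right)}{2} = 2 + \frac{\frac{1}{2} \left(-3\right)}{2} = 2 + \frac{1}{2} \left(- \frac{3}{2}\right) = 2 - \frac{3}{4} = \frac{5}{4} \approx 1.25$)
$W{\left(v \right)} = 1$ ($W{\left(v \right)} = \frac{2 v}{2 v} = 2 v \frac{1}{2 v} = 1$)
$A{\left(M \right)} = \frac{1}{2 M}$
$- A{\left(W{\left(d \right)} \right)} = - \frac{1}{2 \cdot 1} = - \frac{1}{2}$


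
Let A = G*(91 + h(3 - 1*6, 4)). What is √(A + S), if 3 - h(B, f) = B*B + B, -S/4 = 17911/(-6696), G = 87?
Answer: √2387134230/558 ≈ 87.560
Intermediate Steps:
S = 17911/1674 (S = -71644/(-6696) = -71644*(-1)/6696 = -4*(-17911/6696) = 17911/1674 ≈ 10.700)
h(B, f) = 3 - B - B² (h(B, f) = 3 - (B*B + B) = 3 - (B² + B) = 3 - (B + B²) = 3 + (-B - B²) = 3 - B - B²)
A = 7656 (A = 87*(91 + (3 - (3 - 1*6) - (3 - 1*6)²)) = 87*(91 + (3 - (3 - 6) - (3 - 6)²)) = 87*(91 + (3 - 1*(-3) - 1*(-3)²)) = 87*(91 + (3 + 3 - 1*9)) = 87*(91 + (3 + 3 - 9)) = 87*(91 - 3) = 87*88 = 7656)
√(A + S) = √(7656 + 17911/1674) = √(12834055/1674) = √2387134230/558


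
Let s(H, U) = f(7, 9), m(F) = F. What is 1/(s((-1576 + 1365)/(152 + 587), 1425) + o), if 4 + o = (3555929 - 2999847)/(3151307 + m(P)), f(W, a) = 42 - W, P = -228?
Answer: 3151079/98239531 ≈ 0.032075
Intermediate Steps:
s(H, U) = 35 (s(H, U) = 42 - 1*7 = 42 - 7 = 35)
o = -12048234/3151079 (o = -4 + (3555929 - 2999847)/(3151307 - 228) = -4 + 556082/3151079 = -12048234/3151079 ≈ -3.8235)
1/(s((-1576 + 1365)/(152 + 587), 1425) + o) = 1/(35 - 12048234/3151079) = 1/(98239531/3151079) = 3151079/98239531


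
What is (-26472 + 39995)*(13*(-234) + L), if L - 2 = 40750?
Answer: 509952330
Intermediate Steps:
L = 40752 (L = 2 + 40750 = 40752)
(-26472 + 39995)*(13*(-234) + L) = (-26472 + 39995)*(13*(-234) + 40752) = 13523*(-3042 + 40752) = 13523*37710 = 509952330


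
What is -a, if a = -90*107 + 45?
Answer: 9585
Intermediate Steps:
a = -9585 (a = -9630 + 45 = -9585)
-a = -1*(-9585) = 9585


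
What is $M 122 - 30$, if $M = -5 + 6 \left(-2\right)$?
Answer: $-2104$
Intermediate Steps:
$M = -17$ ($M = -5 - 12 = -17$)
$M 122 - 30 = \left(-17\right) 122 - 30 = -2074 + \left(-73 + 43\right) = -2074 - 30 = -2104$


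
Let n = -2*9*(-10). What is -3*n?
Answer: -540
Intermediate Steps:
n = 180 (n = -18*(-10) = 180)
-3*n = -3*180 = -540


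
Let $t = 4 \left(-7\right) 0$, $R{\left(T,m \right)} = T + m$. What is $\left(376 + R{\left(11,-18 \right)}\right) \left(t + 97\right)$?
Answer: $35793$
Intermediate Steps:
$t = 0$ ($t = \left(-28\right) 0 = 0$)
$\left(376 + R{\left(11,-18 \right)}\right) \left(t + 97\right) = \left(376 + \left(11 - 18\right)\right) \left(0 + 97\right) = \left(376 - 7\right) 97 = 369 \cdot 97 = 35793$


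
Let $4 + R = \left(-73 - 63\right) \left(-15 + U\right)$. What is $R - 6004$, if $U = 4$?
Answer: $-4512$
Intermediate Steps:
$R = 1492$ ($R = -4 + \left(-73 - 63\right) \left(-15 + 4\right) = -4 - -1496 = -4 + 1496 = 1492$)
$R - 6004 = 1492 - 6004 = -4512$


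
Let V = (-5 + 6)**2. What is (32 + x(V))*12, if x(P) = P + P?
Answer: 408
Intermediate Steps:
V = 1 (V = 1**2 = 1)
x(P) = 2*P
(32 + x(V))*12 = (32 + 2*1)*12 = (32 + 2)*12 = 34*12 = 408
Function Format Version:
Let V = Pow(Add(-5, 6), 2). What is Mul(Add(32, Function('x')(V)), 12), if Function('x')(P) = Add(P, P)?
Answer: 408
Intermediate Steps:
V = 1 (V = Pow(1, 2) = 1)
Function('x')(P) = Mul(2, P)
Mul(Add(32, Function('x')(V)), 12) = Mul(Add(32, Mul(2, 1)), 12) = Mul(Add(32, 2), 12) = Mul(34, 12) = 408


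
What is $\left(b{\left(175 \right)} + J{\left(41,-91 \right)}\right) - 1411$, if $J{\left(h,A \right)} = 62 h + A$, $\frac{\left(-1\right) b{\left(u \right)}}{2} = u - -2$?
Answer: $686$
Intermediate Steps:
$b{\left(u \right)} = -4 - 2 u$ ($b{\left(u \right)} = - 2 \left(u - -2\right) = - 2 \left(u + 2\right) = - 2 \left(2 + u\right) = -4 - 2 u$)
$J{\left(h,A \right)} = A + 62 h$
$\left(b{\left(175 \right)} + J{\left(41,-91 \right)}\right) - 1411 = \left(\left(-4 - 350\right) + \left(-91 + 62 \cdot 41\right)\right) - 1411 = \left(\left(-4 - 350\right) + \left(-91 + 2542\right)\right) - 1411 = \left(-354 + 2451\right) - 1411 = 2097 - 1411 = 686$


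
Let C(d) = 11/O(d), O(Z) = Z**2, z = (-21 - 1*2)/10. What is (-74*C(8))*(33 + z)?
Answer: -124949/320 ≈ -390.47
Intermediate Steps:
z = -23/10 (z = (-21 - 2)*(1/10) = -23*1/10 = -23/10 ≈ -2.3000)
C(d) = 11/d**2 (C(d) = 11/(d**2) = 11/d**2)
(-74*C(8))*(33 + z) = (-814/8**2)*(33 - 23/10) = -814/64*(307/10) = -74*11/64*(307/10) = -407/32*307/10 = -124949/320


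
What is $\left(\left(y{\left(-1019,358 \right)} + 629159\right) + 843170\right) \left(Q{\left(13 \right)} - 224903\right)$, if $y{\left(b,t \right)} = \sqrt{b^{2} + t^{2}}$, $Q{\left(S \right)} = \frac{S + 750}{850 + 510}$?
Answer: $- \frac{450337320971293}{1360} - \frac{305867317 \sqrt{46661}}{272} \approx -3.3137 \cdot 10^{11}$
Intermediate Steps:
$Q{\left(S \right)} = \frac{75}{136} + \frac{S}{1360}$ ($Q{\left(S \right)} = \frac{750 + S}{1360} = \left(750 + S\right) \frac{1}{1360} = \frac{75}{136} + \frac{S}{1360}$)
$\left(\left(y{\left(-1019,358 \right)} + 629159\right) + 843170\right) \left(Q{\left(13 \right)} - 224903\right) = \left(\left(\sqrt{\left(-1019\right)^{2} + 358^{2}} + 629159\right) + 843170\right) \left(\left(\frac{75}{136} + \frac{1}{1360} \cdot 13\right) - 224903\right) = \left(\left(\sqrt{1038361 + 128164} + 629159\right) + 843170\right) \left(\left(\frac{75}{136} + \frac{13}{1360}\right) - 224903\right) = \left(\left(\sqrt{1166525} + 629159\right) + 843170\right) \left(\frac{763}{1360} - 224903\right) = \left(\left(5 \sqrt{46661} + 629159\right) + 843170\right) \left(- \frac{305867317}{1360}\right) = \left(\left(629159 + 5 \sqrt{46661}\right) + 843170\right) \left(- \frac{305867317}{1360}\right) = \left(1472329 + 5 \sqrt{46661}\right) \left(- \frac{305867317}{1360}\right) = - \frac{450337320971293}{1360} - \frac{305867317 \sqrt{46661}}{272}$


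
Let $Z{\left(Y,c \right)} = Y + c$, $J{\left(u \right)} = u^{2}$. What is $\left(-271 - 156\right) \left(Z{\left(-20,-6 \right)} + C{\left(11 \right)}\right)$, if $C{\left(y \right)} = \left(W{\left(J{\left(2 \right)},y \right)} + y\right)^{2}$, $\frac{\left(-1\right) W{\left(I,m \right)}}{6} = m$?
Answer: $-1280573$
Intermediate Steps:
$W{\left(I,m \right)} = - 6 m$
$C{\left(y \right)} = 25 y^{2}$ ($C{\left(y \right)} = \left(- 6 y + y\right)^{2} = \left(- 5 y\right)^{2} = 25 y^{2}$)
$\left(-271 - 156\right) \left(Z{\left(-20,-6 \right)} + C{\left(11 \right)}\right) = \left(-271 - 156\right) \left(\left(-20 - 6\right) + 25 \cdot 11^{2}\right) = - 427 \left(-26 + 25 \cdot 121\right) = - 427 \left(-26 + 3025\right) = \left(-427\right) 2999 = -1280573$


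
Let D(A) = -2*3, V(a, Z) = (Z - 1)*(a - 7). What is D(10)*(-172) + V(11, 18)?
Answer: 1100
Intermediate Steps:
V(a, Z) = (-1 + Z)*(-7 + a)
D(A) = -6
D(10)*(-172) + V(11, 18) = -6*(-172) + (7 - 1*11 - 7*18 + 18*11) = 1032 + (7 - 11 - 126 + 198) = 1032 + 68 = 1100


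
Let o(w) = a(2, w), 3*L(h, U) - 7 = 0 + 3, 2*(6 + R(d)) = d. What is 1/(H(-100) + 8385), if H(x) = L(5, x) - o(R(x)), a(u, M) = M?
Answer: 3/25333 ≈ 0.00011842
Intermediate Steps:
R(d) = -6 + d/2
L(h, U) = 10/3 (L(h, U) = 7/3 + (0 + 3)/3 = 7/3 + (⅓)*3 = 7/3 + 1 = 10/3)
o(w) = w
H(x) = 28/3 - x/2 (H(x) = 10/3 - (-6 + x/2) = 10/3 + (6 - x/2) = 28/3 - x/2)
1/(H(-100) + 8385) = 1/((28/3 - ½*(-100)) + 8385) = 1/((28/3 + 50) + 8385) = 1/(178/3 + 8385) = 1/(25333/3) = 3/25333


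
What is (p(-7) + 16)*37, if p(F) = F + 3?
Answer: 444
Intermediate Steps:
p(F) = 3 + F
(p(-7) + 16)*37 = ((3 - 7) + 16)*37 = (-4 + 16)*37 = 12*37 = 444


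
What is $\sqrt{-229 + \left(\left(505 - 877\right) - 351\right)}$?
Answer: $2 i \sqrt{238} \approx 30.854 i$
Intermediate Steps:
$\sqrt{-229 + \left(\left(505 - 877\right) - 351\right)} = \sqrt{-229 - 723} = \sqrt{-952} = 2 i \sqrt{238}$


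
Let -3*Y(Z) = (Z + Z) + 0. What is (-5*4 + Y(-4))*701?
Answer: -36452/3 ≈ -12151.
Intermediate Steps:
Y(Z) = -2*Z/3 (Y(Z) = -((Z + Z) + 0)/3 = -(2*Z + 0)/3 = -2*Z/3)
(-5*4 + Y(-4))*701 = (-5*4 - 2/3*(-4))*701 = (-20 + 8/3)*701 = -52/3*701 = -36452/3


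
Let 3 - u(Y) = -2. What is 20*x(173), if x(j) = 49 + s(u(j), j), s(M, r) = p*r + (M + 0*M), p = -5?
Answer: -16220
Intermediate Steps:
u(Y) = 5 (u(Y) = 3 - 1*(-2) = 3 + 2 = 5)
s(M, r) = M - 5*r (s(M, r) = -5*r + (M + 0*M) = -5*r + (M + 0) = -5*r + M = M - 5*r)
x(j) = 54 - 5*j (x(j) = 49 + (5 - 5*j) = 54 - 5*j)
20*x(173) = 20*(54 - 5*173) = 20*(54 - 865) = 20*(-811) = -16220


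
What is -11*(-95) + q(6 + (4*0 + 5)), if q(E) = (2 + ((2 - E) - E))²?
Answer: 1369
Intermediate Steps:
q(E) = (4 - 2*E)² (q(E) = (2 + (2 - 2*E))² = (4 - 2*E)²)
-11*(-95) + q(6 + (4*0 + 5)) = -11*(-95) + 4*(-2 + (6 + (4*0 + 5)))² = 1045 + 4*(-2 + (6 + (0 + 5)))² = 1045 + 4*(-2 + (6 + 5))² = 1045 + 4*(-2 + 11)² = 1045 + 4*9² = 1045 + 4*81 = 1045 + 324 = 1369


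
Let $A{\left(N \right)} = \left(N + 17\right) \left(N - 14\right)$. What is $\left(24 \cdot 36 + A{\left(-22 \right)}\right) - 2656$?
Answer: $-1612$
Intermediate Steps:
$A{\left(N \right)} = \left(-14 + N\right) \left(17 + N\right)$ ($A{\left(N \right)} = \left(17 + N\right) \left(-14 + N\right) = \left(-14 + N\right) \left(17 + N\right)$)
$\left(24 \cdot 36 + A{\left(-22 \right)}\right) - 2656 = \left(24 \cdot 36 + \left(-238 + \left(-22\right)^{2} + 3 \left(-22\right)\right)\right) - 2656 = \left(864 - -180\right) - 2656 = \left(864 + 180\right) - 2656 = 1044 - 2656 = -1612$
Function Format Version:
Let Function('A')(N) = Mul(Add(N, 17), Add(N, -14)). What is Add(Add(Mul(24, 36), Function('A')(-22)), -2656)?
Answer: -1612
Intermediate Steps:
Function('A')(N) = Mul(Add(-14, N), Add(17, N)) (Function('A')(N) = Mul(Add(17, N), Add(-14, N)) = Mul(Add(-14, N), Add(17, N)))
Add(Add(Mul(24, 36), Function('A')(-22)), -2656) = Add(Add(Mul(24, 36), Add(-238, Pow(-22, 2), Mul(3, -22))), -2656) = Add(Add(864, Add(-238, 484, -66)), -2656) = Add(Add(864, 180), -2656) = Add(1044, -2656) = -1612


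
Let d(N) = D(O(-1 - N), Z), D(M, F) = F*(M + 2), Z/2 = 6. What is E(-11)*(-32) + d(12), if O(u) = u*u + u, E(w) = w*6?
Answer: 4008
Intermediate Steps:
E(w) = 6*w
O(u) = u + u² (O(u) = u² + u = u + u²)
Z = 12 (Z = 2*6 = 12)
D(M, F) = F*(2 + M)
d(N) = 24 - 12*N*(-1 - N) (d(N) = 12*(2 + (-1 - N)*(1 + (-1 - N))) = 12*(2 + (-1 - N)*(-N)) = 12*(2 - N*(-1 - N)) = 24 - 12*N*(-1 - N))
E(-11)*(-32) + d(12) = (6*(-11))*(-32) + (24 + 12*12*(1 + 12)) = -66*(-32) + (24 + 12*12*13) = 2112 + (24 + 1872) = 2112 + 1896 = 4008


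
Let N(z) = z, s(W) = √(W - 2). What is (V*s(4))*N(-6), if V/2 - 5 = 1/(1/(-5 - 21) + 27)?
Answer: -42372*√2/701 ≈ -85.482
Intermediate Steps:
s(W) = √(-2 + W)
V = 7062/701 (V = 10 + 2/(1/(-5 - 21) + 27) = 10 + 2/(1/(-26) + 27) = 10 + 2/(-1/26 + 27) = 10 + 2/(701/26) = 10 + 2*(26/701) = 10 + 52/701 = 7062/701 ≈ 10.074)
(V*s(4))*N(-6) = (7062*√(-2 + 4)/701)*(-6) = (7062*√2/701)*(-6) = -42372*√2/701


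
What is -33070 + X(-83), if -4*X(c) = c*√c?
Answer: -33070 + 83*I*√83/4 ≈ -33070.0 + 189.04*I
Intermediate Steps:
X(c) = -c^(3/2)/4 (X(c) = -c*√c/4 = -c^(3/2)/4)
-33070 + X(-83) = -33070 - (-83)*I*√83/4 = -33070 + 83*I*√83/4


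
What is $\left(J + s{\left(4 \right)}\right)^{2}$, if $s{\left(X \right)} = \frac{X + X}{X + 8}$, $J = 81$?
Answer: $\frac{60025}{9} \approx 6669.4$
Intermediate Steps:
$s{\left(X \right)} = \frac{2 X}{8 + X}$
$\left(J + s{\left(4 \right)}\right)^{2} = \left(81 + 2 \cdot 4 \frac{1}{8 + 4}\right)^{2} = \left(81 + 2 \cdot 4 \cdot \frac{1}{12}\right)^{2} = \left(81 + \frac{2}{3}\right)^{2} = \left(\frac{245}{3}\right)^{2} = \frac{60025}{9}$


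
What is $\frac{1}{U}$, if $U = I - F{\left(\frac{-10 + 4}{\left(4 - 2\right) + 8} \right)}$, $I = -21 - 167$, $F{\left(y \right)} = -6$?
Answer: $- \frac{1}{182} \approx -0.0054945$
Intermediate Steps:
$I = -188$
$U = -182$ ($U = -188 - -6 = -188 + 6 = -182$)
$\frac{1}{U} = \frac{1}{-182} = - \frac{1}{182}$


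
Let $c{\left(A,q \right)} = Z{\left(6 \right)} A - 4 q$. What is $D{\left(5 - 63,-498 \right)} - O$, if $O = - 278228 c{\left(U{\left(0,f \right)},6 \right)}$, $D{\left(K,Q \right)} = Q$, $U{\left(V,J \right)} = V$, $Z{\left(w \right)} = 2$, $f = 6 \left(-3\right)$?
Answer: $-6677970$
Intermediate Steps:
$f = -18$
$c{\left(A,q \right)} = - 4 q + 2 A$ ($c{\left(A,q \right)} = 2 A - 4 q = - 4 q + 2 A$)
$O = 6677472$ ($O = - 278228 \left(\left(-4\right) 6 + 2 \cdot 0\right) = - 278228 \left(-24 + 0\right) = \left(-278228\right) \left(-24\right) = 6677472$)
$D{\left(5 - 63,-498 \right)} - O = -498 - 6677472 = -6677970$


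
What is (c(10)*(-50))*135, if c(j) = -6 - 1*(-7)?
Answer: -6750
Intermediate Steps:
c(j) = 1 (c(j) = -6 + 7 = 1)
(c(10)*(-50))*135 = (1*(-50))*135 = -50*135 = -6750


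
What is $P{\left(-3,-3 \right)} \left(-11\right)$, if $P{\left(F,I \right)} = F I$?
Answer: $-99$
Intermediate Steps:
$P{\left(-3,-3 \right)} \left(-11\right) = \left(-3\right) \left(-3\right) \left(-11\right) = 9 \left(-11\right) = -99$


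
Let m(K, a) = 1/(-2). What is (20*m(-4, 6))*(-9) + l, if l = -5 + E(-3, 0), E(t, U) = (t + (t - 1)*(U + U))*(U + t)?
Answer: 94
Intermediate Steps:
m(K, a) = -½
E(t, U) = (U + t)*(t + 2*U*(-1 + t)) (E(t, U) = (t + (-1 + t)*(2*U))*(U + t) = (t + 2*U*(-1 + t))*(U + t) = (U + t)*(t + 2*U*(-1 + t)))
l = 4 (l = -5 + ((-3)² - 2*0² - 1*0*(-3) + 2*0*(-3)² + 2*(-3)*0²) = -5 + (9 - 2*0 + 0 + 2*0*9 + 2*(-3)*0) = -5 + (9 + 0 + 0 + 0 + 0) = -5 + 9 = 4)
(20*m(-4, 6))*(-9) + l = (20*(-½))*(-9) + 4 = -10*(-9) + 4 = 90 + 4 = 94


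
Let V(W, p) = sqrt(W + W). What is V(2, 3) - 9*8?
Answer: -70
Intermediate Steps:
V(W, p) = sqrt(2)*sqrt(W) (V(W, p) = sqrt(2*W) = sqrt(2)*sqrt(W))
V(2, 3) - 9*8 = sqrt(2)*sqrt(2) - 9*8 = 2 - 72 = -70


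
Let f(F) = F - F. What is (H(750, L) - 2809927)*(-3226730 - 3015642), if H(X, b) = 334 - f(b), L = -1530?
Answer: 17538524674596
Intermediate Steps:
f(F) = 0
H(X, b) = 334 (H(X, b) = 334 - 1*0 = 334 + 0 = 334)
(H(750, L) - 2809927)*(-3226730 - 3015642) = (334 - 2809927)*(-3226730 - 3015642) = -2809593*(-6242372) = 17538524674596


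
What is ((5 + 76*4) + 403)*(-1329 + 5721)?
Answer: 3127104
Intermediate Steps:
((5 + 76*4) + 403)*(-1329 + 5721) = ((5 + 304) + 403)*4392 = (309 + 403)*4392 = 712*4392 = 3127104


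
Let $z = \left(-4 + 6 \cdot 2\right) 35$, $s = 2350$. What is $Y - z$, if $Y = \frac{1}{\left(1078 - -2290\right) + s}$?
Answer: $- \frac{1601039}{5718} \approx -280.0$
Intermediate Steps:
$Y = \frac{1}{5718}$ ($Y = \frac{1}{\left(1078 - -2290\right) + 2350} = \frac{1}{\left(1078 + 2290\right) + 2350} = \frac{1}{3368 + 2350} = \frac{1}{5718} \approx 0.00017489$)
$z = 280$ ($z = \left(-4 + 12\right) 35 = 8 \cdot 35 = 280$)
$Y - z = \frac{1}{5718} - 280 = - \frac{1601039}{5718}$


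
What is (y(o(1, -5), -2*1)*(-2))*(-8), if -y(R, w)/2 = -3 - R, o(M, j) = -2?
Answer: 32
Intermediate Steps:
y(R, w) = 6 + 2*R (y(R, w) = -2*(-3 - R) = 6 + 2*R)
(y(o(1, -5), -2*1)*(-2))*(-8) = ((6 + 2*(-2))*(-2))*(-8) = ((6 - 4)*(-2))*(-8) = (2*(-2))*(-8) = -4*(-8) = 32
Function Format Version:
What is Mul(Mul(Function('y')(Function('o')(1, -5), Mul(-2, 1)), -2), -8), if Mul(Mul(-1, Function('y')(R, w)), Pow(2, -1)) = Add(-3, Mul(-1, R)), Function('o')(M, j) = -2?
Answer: 32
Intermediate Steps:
Function('y')(R, w) = Add(6, Mul(2, R)) (Function('y')(R, w) = Mul(-2, Add(-3, Mul(-1, R))) = Add(6, Mul(2, R)))
Mul(Mul(Function('y')(Function('o')(1, -5), Mul(-2, 1)), -2), -8) = Mul(Mul(Add(6, Mul(2, -2)), -2), -8) = Mul(Mul(Add(6, -4), -2), -8) = Mul(Mul(2, -2), -8) = Mul(-4, -8) = 32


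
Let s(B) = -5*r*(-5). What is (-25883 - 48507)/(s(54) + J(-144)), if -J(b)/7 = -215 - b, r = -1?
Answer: -37195/236 ≈ -157.61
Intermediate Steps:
J(b) = 1505 + 7*b (J(b) = -7*(-215 - b) = 1505 + 7*b)
s(B) = -25 (s(B) = -5*(-1)*(-5) = 5*(-5) = -25)
(-25883 - 48507)/(s(54) + J(-144)) = (-25883 - 48507)/(-25 + (1505 + 7*(-144))) = -74390/(-25 + (1505 - 1008)) = -74390/(-25 + 497) = -74390/472 = -74390*1/472 = -37195/236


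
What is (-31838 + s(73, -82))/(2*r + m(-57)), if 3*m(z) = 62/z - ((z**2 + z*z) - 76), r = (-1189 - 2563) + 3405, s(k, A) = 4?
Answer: 2721807/242395 ≈ 11.229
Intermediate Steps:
r = -347 (r = -3752 + 3405 = -347)
m(z) = 76/3 - 2*z**2/3 + 62/(3*z) (m(z) = (62/z - ((z**2 + z*z) - 76))/3 = (62/z - ((z**2 + z**2) - 76))/3 = (62/z - (2*z**2 - 76))/3 = (62/z - (-76 + 2*z**2))/3 = (62/z + (76 - 2*z**2))/3 = (76 - 2*z**2 + 62/z)/3 = 76/3 - 2*z**2/3 + 62/(3*z))
(-31838 + s(73, -82))/(2*r + m(-57)) = (-31838 + 4)/(2*(-347) + (2/3)*(31 - 1*(-57)*(-38 + (-57)**2))/(-57)) = -31834/(-694 + (2/3)*(-1/57)*(31 - 1*(-57)*(-38 + 3249))) = -31834/(-694 + (2/3)*(-1/57)*(31 - 1*(-57)*3211)) = -31834/(-694 + (2/3)*(-1/57)*(31 + 183027)) = -31834/(-694 + (2/3)*(-1/57)*183058) = -31834/(-694 - 366116/171) = -31834/(-484790/171) = -31834*(-171/484790) = 2721807/242395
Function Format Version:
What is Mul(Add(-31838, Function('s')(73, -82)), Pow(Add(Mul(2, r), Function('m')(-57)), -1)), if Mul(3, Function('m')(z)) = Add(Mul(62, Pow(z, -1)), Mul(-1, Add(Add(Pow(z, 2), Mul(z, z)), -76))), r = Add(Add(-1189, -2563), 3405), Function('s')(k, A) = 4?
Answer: Rational(2721807, 242395) ≈ 11.229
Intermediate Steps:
r = -347 (r = Add(-3752, 3405) = -347)
Function('m')(z) = Add(Rational(76, 3), Mul(Rational(-2, 3), Pow(z, 2)), Mul(Rational(62, 3), Pow(z, -1))) (Function('m')(z) = Mul(Rational(1, 3), Add(Mul(62, Pow(z, -1)), Mul(-1, Add(Add(Pow(z, 2), Mul(z, z)), -76)))) = Mul(Rational(1, 3), Add(Mul(62, Pow(z, -1)), Mul(-1, Add(Add(Pow(z, 2), Pow(z, 2)), -76)))) = Mul(Rational(1, 3), Add(Mul(62, Pow(z, -1)), Mul(-1, Add(Mul(2, Pow(z, 2)), -76)))) = Mul(Rational(1, 3), Add(Mul(62, Pow(z, -1)), Mul(-1, Add(-76, Mul(2, Pow(z, 2)))))) = Mul(Rational(1, 3), Add(Mul(62, Pow(z, -1)), Add(76, Mul(-2, Pow(z, 2))))) = Mul(Rational(1, 3), Add(76, Mul(-2, Pow(z, 2)), Mul(62, Pow(z, -1)))) = Add(Rational(76, 3), Mul(Rational(-2, 3), Pow(z, 2)), Mul(Rational(62, 3), Pow(z, -1))))
Mul(Add(-31838, Function('s')(73, -82)), Pow(Add(Mul(2, r), Function('m')(-57)), -1)) = Mul(Add(-31838, 4), Pow(Add(Mul(2, -347), Mul(Rational(2, 3), Pow(-57, -1), Add(31, Mul(-1, -57, Add(-38, Pow(-57, 2)))))), -1)) = Mul(-31834, Pow(Add(-694, Mul(Rational(2, 3), Rational(-1, 57), Add(31, Mul(-1, -57, Add(-38, 3249))))), -1)) = Mul(-31834, Pow(Add(-694, Mul(Rational(2, 3), Rational(-1, 57), Add(31, Mul(-1, -57, 3211)))), -1)) = Mul(-31834, Pow(Add(-694, Mul(Rational(2, 3), Rational(-1, 57), Add(31, 183027))), -1)) = Mul(-31834, Pow(Add(-694, Mul(Rational(2, 3), Rational(-1, 57), 183058)), -1)) = Mul(-31834, Pow(Add(-694, Rational(-366116, 171)), -1)) = Mul(-31834, Pow(Rational(-484790, 171), -1)) = Mul(-31834, Rational(-171, 484790)) = Rational(2721807, 242395)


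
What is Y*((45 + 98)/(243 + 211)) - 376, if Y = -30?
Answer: -87497/227 ≈ -385.45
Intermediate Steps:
Y*((45 + 98)/(243 + 211)) - 376 = -30*(45 + 98)/(243 + 211) - 376 = -4290/454 - 376 = -30*143/454 - 376 = -2145/227 - 376 = -87497/227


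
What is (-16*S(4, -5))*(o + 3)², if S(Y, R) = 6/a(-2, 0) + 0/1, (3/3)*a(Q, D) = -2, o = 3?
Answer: 1728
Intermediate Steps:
a(Q, D) = -2
S(Y, R) = -3 (S(Y, R) = 6/(-2) + 0/1 = 6*(-½) + 0*1 = -3 + 0 = -3)
(-16*S(4, -5))*(o + 3)² = (-16*(-3))*(3 + 3)² = 48*6² = 48*36 = 1728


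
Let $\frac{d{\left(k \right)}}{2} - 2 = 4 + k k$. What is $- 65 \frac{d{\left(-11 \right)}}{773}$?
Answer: $- \frac{16510}{773} \approx -21.358$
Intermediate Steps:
$d{\left(k \right)} = 12 + 2 k^{2}$ ($d{\left(k \right)} = 4 + 2 \left(4 + k k\right) = 4 + 2 \left(4 + k^{2}\right) = 4 + \left(8 + 2 k^{2}\right) = 12 + 2 k^{2}$)
$- 65 \frac{d{\left(-11 \right)}}{773} = - 65 \frac{12 + 2 \left(-11\right)^{2}}{773} = - 65 \left(12 + 2 \cdot 121\right) \frac{1}{773} = - 65 \left(12 + 242\right) \frac{1}{773} = - 65 \cdot 254 \cdot \frac{1}{773} = \left(-65\right) \frac{254}{773} = - \frac{16510}{773}$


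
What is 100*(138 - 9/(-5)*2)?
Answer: 14160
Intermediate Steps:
100*(138 - 9/(-5)*2) = 100*(138 - 9*(-1/5)*2) = 100*(138 + (9/5)*2) = 100*(138 + 18/5) = 100*(708/5) = 14160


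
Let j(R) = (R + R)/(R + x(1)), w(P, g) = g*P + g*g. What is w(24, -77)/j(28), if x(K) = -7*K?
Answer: 12243/8 ≈ 1530.4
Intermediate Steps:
w(P, g) = g**2 + P*g (w(P, g) = P*g + g**2 = g**2 + P*g)
j(R) = 2*R/(-7 + R) (j(R) = (R + R)/(R - 7*1) = (2*R)/(R - 7) = (2*R)/(-7 + R) = 2*R/(-7 + R))
w(24, -77)/j(28) = (-77*(24 - 77))/((2*28/(-7 + 28))) = (-77*(-53))/((2*28/21)) = 4081/((2*28*(1/21))) = 4081/(8/3) = 4081*(3/8) = 12243/8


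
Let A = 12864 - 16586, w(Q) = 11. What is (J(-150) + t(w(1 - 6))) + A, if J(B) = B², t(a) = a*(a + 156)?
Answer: 20615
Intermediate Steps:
t(a) = a*(156 + a)
A = -3722
(J(-150) + t(w(1 - 6))) + A = ((-150)² + 11*(156 + 11)) - 3722 = (22500 + 11*167) - 3722 = (22500 + 1837) - 3722 = 24337 - 3722 = 20615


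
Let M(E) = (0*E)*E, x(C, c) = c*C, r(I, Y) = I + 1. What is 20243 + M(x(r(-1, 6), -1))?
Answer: 20243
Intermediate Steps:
r(I, Y) = 1 + I
x(C, c) = C*c
M(E) = 0 (M(E) = 0*E = 0)
20243 + M(x(r(-1, 6), -1)) = 20243 + 0 = 20243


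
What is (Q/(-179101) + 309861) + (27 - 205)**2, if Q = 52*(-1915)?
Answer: 4705473125/13777 ≈ 3.4155e+5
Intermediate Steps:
Q = -99580
(Q/(-179101) + 309861) + (27 - 205)**2 = (-99580/(-179101) + 309861) + (27 - 205)**2 = (-99580*(-1/179101) + 309861) + (-178)**2 = (7660/13777 + 309861) + 31684 = 4268962657/13777 + 31684 = 4705473125/13777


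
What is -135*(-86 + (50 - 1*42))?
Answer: 10530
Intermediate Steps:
-135*(-86 + (50 - 1*42)) = -135*(-86 + (50 - 42)) = -135*(-86 + 8) = -135*(-78) = 10530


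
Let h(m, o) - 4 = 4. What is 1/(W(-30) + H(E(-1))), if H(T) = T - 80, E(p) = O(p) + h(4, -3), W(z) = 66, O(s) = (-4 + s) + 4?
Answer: -⅐ ≈ -0.14286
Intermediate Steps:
h(m, o) = 8 (h(m, o) = 4 + 4 = 8)
O(s) = s
E(p) = 8 + p (E(p) = p + 8 = 8 + p)
H(T) = -80 + T
1/(W(-30) + H(E(-1))) = 1/(66 + (-80 + (8 - 1))) = 1/(66 + (-80 + 7)) = 1/(66 - 73) = 1/(-7) = -⅐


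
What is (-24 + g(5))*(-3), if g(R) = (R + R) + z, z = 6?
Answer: 24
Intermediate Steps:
g(R) = 6 + 2*R (g(R) = (R + R) + 6 = 2*R + 6 = 6 + 2*R)
(-24 + g(5))*(-3) = (-24 + (6 + 2*5))*(-3) = (-24 + (6 + 10))*(-3) = (-24 + 16)*(-3) = -8*(-3) = 24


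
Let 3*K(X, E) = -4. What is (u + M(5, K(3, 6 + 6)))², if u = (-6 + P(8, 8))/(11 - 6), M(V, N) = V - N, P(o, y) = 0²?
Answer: 5929/225 ≈ 26.351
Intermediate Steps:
K(X, E) = -4/3 (K(X, E) = (⅓)*(-4) = -4/3)
P(o, y) = 0
u = -6/5 (u = (-6 + 0)/(11 - 6) = -6/5 ≈ -1.2000)
(u + M(5, K(3, 6 + 6)))² = (-6/5 + (5 - 1*(-4/3)))² = (-6/5 + (5 + 4/3))² = (-6/5 + 19/3)² = (77/15)² = 5929/225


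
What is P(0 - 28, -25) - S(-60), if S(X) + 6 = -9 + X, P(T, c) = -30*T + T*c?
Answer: 1615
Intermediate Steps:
S(X) = -15 + X (S(X) = -6 + (-9 + X) = -15 + X)
P(0 - 28, -25) - S(-60) = (0 - 28)*(-30 - 25) - (-15 - 60) = -28*(-55) - 1*(-75) = 1540 + 75 = 1615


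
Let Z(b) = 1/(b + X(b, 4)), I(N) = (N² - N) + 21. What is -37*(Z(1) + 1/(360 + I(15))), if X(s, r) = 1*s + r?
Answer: -7363/1182 ≈ -6.2293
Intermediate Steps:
I(N) = 21 + N² - N
X(s, r) = r + s (X(s, r) = s + r = r + s)
Z(b) = 1/(4 + 2*b) (Z(b) = 1/(b + (4 + b)) = 1/(4 + 2*b))
-37*(Z(1) + 1/(360 + I(15))) = -37*(1/(2*(2 + 1)) + 1/(360 + (21 + 15² - 1*15))) = -37*((½)/3 + 1/(360 + (21 + 225 - 15))) = -37*((½)*(⅓) + 1/(360 + 231)) = -37*(⅙ + 1/591) = -37*199/1182 = -7363/1182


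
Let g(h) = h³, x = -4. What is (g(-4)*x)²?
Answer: 65536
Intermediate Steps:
(g(-4)*x)² = ((-4)³*(-4))² = (-64*(-4))² = 256² = 65536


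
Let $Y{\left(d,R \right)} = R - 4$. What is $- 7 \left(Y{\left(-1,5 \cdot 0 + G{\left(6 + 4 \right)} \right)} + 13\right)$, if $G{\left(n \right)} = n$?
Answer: $-133$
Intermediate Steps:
$Y{\left(d,R \right)} = -4 + R$
$- 7 \left(Y{\left(-1,5 \cdot 0 + G{\left(6 + 4 \right)} \right)} + 13\right) = - 7 \left(\left(-4 + \left(5 \cdot 0 + \left(6 + 4\right)\right)\right) + 13\right) = - 7 \left(\left(-4 + \left(0 + 10\right)\right) + 13\right) = - 7 \left(\left(-4 + 10\right) + 13\right) = - 7 \left(6 + 13\right) = \left(-7\right) 19 = -133$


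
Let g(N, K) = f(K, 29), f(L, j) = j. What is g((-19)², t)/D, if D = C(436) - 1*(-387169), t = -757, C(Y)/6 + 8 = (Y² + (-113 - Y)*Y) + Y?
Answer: 29/94129 ≈ 0.00030809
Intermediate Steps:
C(Y) = -48 + 6*Y + 6*Y² + 6*Y*(-113 - Y) (C(Y) = -48 + 6*((Y² + (-113 - Y)*Y) + Y) = -48 + 6*((Y² + Y*(-113 - Y)) + Y) = -48 + 6*(Y + Y² + Y*(-113 - Y)) = -48 + (6*Y + 6*Y² + 6*Y*(-113 - Y)) = -48 + 6*Y + 6*Y² + 6*Y*(-113 - Y))
D = 94129 (D = (-48 - 672*436) - 1*(-387169) = (-48 - 292992) + 387169 = -293040 + 387169 = 94129)
g(N, K) = 29
g((-19)², t)/D = 29/94129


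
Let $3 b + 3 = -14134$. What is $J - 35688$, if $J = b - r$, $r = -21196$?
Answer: $- \frac{57613}{3} \approx -19204.0$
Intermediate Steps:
$b = - \frac{14137}{3}$ ($b = -1 + \frac{1}{3} \left(-14134\right) = -1 - \frac{14134}{3} = - \frac{14137}{3} \approx -4712.3$)
$J = \frac{49451}{3}$ ($J = - \frac{14137}{3} - -21196 = - \frac{14137}{3} + 21196 = \frac{49451}{3} \approx 16484.0$)
$J - 35688 = \frac{49451}{3} - 35688 = - \frac{57613}{3}$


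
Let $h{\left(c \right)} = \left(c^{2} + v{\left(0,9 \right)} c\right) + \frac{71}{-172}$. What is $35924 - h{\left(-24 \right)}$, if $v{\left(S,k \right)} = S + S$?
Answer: $\frac{6079927}{172} \approx 35348.0$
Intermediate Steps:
$v{\left(S,k \right)} = 2 S$
$h{\left(c \right)} = - \frac{71}{172} + c^{2}$ ($h{\left(c \right)} = \left(c^{2} + 2 \cdot 0 c\right) + \frac{71}{-172} = \left(c^{2} + 0 c\right) + 71 \left(- \frac{1}{172}\right) = \left(c^{2} + 0\right) - \frac{71}{172} = c^{2} - \frac{71}{172} = - \frac{71}{172} + c^{2}$)
$35924 - h{\left(-24 \right)} = 35924 - \left(- \frac{71}{172} + \left(-24\right)^{2}\right) = 35924 - \left(- \frac{71}{172} + 576\right) = 35924 - \frac{99001}{172} = \frac{6079927}{172}$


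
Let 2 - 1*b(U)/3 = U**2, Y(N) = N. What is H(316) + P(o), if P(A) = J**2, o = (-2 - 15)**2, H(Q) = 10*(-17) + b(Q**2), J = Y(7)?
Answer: -29913662323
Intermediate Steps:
b(U) = 6 - 3*U**2
J = 7
H(Q) = -164 - 3*Q**4 (H(Q) = 10*(-17) + (6 - 3*Q**4) = -170 + (6 - 3*Q**4) = -164 - 3*Q**4)
o = 289 (o = (-17)**2 = 289)
P(A) = 49 (P(A) = 7**2 = 49)
H(316) + P(o) = (-164 - 3*316**4) + 49 = (-164 - 3*9971220736) + 49 = (-164 - 29913662208) + 49 = -29913662372 + 49 = -29913662323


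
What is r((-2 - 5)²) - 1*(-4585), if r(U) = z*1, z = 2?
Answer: 4587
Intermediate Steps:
r(U) = 2 (r(U) = 2*1 = 2)
r((-2 - 5)²) - 1*(-4585) = 2 - 1*(-4585) = 2 + 4585 = 4587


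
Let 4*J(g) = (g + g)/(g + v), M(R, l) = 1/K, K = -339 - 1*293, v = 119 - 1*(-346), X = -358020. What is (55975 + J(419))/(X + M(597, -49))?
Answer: -7818173301/50005369661 ≈ -0.15635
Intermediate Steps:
v = 465 (v = 119 + 346 = 465)
K = -632 (K = -339 - 293 = -632)
M(R, l) = -1/632 (M(R, l) = 1/(-632) = -1/632)
J(g) = g/(2*(465 + g)) (J(g) = ((g + g)/(g + 465))/4 = ((2*g)/(465 + g))/4 = (2*g/(465 + g))/4 = g/(2*(465 + g)))
(55975 + J(419))/(X + M(597, -49)) = (55975 + (½)*419/(465 + 419))/(-358020 - 1/632) = (55975 + (½)*419/884)/(-226268641/632) = (55975 + (½)*419*(1/884))*(-632/226268641) = (55975 + 419/1768)*(-632/226268641) = (98964219/1768)*(-632/226268641) = -7818173301/50005369661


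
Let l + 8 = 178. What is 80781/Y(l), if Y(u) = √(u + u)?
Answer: 80781*√85/170 ≈ 4381.0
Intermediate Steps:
l = 170 (l = -8 + 178 = 170)
Y(u) = √2*√u (Y(u) = √(2*u) = √2*√u)
80781/Y(l) = 80781/((√2*√170)) = 80781/((2*√85)) = 80781*(√85/170) = 80781*√85/170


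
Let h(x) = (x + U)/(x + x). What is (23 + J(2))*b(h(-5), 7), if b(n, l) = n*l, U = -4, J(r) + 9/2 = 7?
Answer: 3213/20 ≈ 160.65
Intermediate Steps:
J(r) = 5/2 (J(r) = -9/2 + 7 = 5/2)
h(x) = (-4 + x)/(2*x) (h(x) = (x - 4)/(x + x) = (-4 + x)/((2*x)) = (-4 + x)*(1/(2*x)) = (-4 + x)/(2*x))
b(n, l) = l*n
(23 + J(2))*b(h(-5), 7) = (23 + 5/2)*(7*((½)*(-4 - 5)/(-5))) = 51*(7*((½)*(-⅕)*(-9)))/2 = 51*(7*(9/10))/2 = (51/2)*(63/10) = 3213/20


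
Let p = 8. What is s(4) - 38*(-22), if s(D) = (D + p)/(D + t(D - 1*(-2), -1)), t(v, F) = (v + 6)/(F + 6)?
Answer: 6703/8 ≈ 837.88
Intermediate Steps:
t(v, F) = (6 + v)/(6 + F)
s(D) = (8 + D)/(8/5 + 6*D/5) (s(D) = (D + 8)/(D + (6 + (D - 1*(-2)))/(6 - 1)) = (8 + D)/(D + (6 + (D + 2))/5) = (8 + D)/(D + (6 + (2 + D))/5) = (8 + D)/(D + (8 + D)/5) = (8 + D)/(D + (8/5 + D/5)) = (8 + D)/(8/5 + 6*D/5))
s(4) - 38*(-22) = 5*(8 + 4)/(2*(4 + 3*4)) - 38*(-22) = (5/2)*12/(4 + 12) + 836 = (5/2)*12/16 + 836 = (5/2)*(1/16)*12 + 836 = 15/8 + 836 = 6703/8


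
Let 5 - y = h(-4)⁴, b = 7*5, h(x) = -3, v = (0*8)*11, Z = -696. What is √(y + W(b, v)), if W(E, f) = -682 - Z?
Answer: I*√62 ≈ 7.874*I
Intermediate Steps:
v = 0 (v = 0*11 = 0)
b = 35
W(E, f) = 14 (W(E, f) = -682 - 1*(-696) = -682 + 696 = 14)
y = -76 (y = 5 - 1*(-3)⁴ = 5 - 1*81 = 5 - 81 = -76)
√(y + W(b, v)) = √(-76 + 14) = √(-62) = I*√62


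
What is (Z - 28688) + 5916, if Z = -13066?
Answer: -35838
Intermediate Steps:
(Z - 28688) + 5916 = (-13066 - 28688) + 5916 = -41754 + 5916 = -35838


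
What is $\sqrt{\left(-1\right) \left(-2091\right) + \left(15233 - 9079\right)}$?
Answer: $\sqrt{8245} \approx 90.802$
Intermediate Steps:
$\sqrt{\left(-1\right) \left(-2091\right) + \left(15233 - 9079\right)} = \sqrt{2091 + 6154} = \sqrt{8245}$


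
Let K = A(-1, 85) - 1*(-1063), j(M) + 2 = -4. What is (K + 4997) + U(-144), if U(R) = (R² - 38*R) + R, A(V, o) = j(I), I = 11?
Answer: 32118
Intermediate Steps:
j(M) = -6 (j(M) = -2 - 4 = -6)
A(V, o) = -6
U(R) = R² - 37*R
K = 1057 (K = -6 - 1*(-1063) = -6 + 1063 = 1057)
(K + 4997) + U(-144) = (1057 + 4997) - 144*(-37 - 144) = 6054 - 144*(-181) = 6054 + 26064 = 32118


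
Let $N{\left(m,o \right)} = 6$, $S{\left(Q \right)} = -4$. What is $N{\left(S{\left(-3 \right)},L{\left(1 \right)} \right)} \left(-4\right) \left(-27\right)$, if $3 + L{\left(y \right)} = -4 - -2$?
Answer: $648$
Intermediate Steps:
$L{\left(y \right)} = -5$ ($L{\left(y \right)} = -3 - 2 = -5$)
$N{\left(S{\left(-3 \right)},L{\left(1 \right)} \right)} \left(-4\right) \left(-27\right) = 6 \left(-4\right) \left(-27\right) = \left(-24\right) \left(-27\right) = 648$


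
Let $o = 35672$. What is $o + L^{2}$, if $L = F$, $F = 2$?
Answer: $35676$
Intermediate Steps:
$L = 2$
$o + L^{2} = 35672 + 2^{2} = 35672 + 4 = 35676$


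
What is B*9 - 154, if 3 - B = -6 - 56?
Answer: 431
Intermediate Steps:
B = 65 (B = 3 - (-6 - 56) = 3 - 1*(-62) = 3 + 62 = 65)
B*9 - 154 = 65*9 - 154 = 585 - 154 = 431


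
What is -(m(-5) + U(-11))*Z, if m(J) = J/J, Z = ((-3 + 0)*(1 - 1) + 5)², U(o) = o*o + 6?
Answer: -3200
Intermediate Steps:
U(o) = 6 + o² (U(o) = o² + 6 = 6 + o²)
Z = 25 (Z = (-3*0 + 5)² = (0 + 5)² = 5² = 25)
m(J) = 1
-(m(-5) + U(-11))*Z = -(1 + (6 + (-11)²))*25 = -(1 + (6 + 121))*25 = -(1 + 127)*25 = -128*25 = -1*3200 = -3200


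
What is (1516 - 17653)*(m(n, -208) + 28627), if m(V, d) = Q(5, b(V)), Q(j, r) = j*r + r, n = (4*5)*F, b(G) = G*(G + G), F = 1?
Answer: -539411499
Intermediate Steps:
b(G) = 2*G² (b(G) = G*(2*G) = 2*G²)
n = 20 (n = (4*5)*1 = 20*1 = 20)
Q(j, r) = r + j*r
m(V, d) = 12*V² (m(V, d) = (2*V²)*(1 + 5) = (2*V²)*6 = 12*V²)
(1516 - 17653)*(m(n, -208) + 28627) = (1516 - 17653)*(12*20² + 28627) = -16137*(12*400 + 28627) = -16137*(4800 + 28627) = -16137*33427 = -539411499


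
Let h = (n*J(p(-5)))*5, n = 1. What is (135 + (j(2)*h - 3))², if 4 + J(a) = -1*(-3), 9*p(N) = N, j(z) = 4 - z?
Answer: 14884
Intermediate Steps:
p(N) = N/9
J(a) = -1 (J(a) = -4 - 1*(-3) = -4 + 3 = -1)
h = -5 (h = (1*(-1))*5 = -1*5 = -5)
(135 + (j(2)*h - 3))² = (135 + ((4 - 1*2)*(-5) - 3))² = (135 + ((4 - 2)*(-5) - 3))² = (135 + (2*(-5) - 3))² = (135 + (-10 - 3))² = (135 - 13)² = 122² = 14884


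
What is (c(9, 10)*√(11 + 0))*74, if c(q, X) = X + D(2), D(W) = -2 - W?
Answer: 444*√11 ≈ 1472.6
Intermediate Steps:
c(q, X) = -4 + X (c(q, X) = X + (-2 - 1*2) = X + (-2 - 2) = X - 4 = -4 + X)
(c(9, 10)*√(11 + 0))*74 = ((-4 + 10)*√(11 + 0))*74 = (6*√11)*74 = 444*√11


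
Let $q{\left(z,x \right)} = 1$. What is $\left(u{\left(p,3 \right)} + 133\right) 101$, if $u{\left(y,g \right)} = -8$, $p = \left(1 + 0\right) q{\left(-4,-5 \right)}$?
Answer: $12625$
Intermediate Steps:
$p = 1$ ($p = \left(1 + 0\right) 1 = 1 \cdot 1 = 1$)
$\left(u{\left(p,3 \right)} + 133\right) 101 = \left(-8 + 133\right) 101 = 125 \cdot 101 = 12625$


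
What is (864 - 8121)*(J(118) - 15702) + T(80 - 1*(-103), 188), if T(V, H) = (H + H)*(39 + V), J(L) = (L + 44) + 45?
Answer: 112530687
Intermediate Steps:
J(L) = 89 + L (J(L) = (44 + L) + 45 = 89 + L)
T(V, H) = 2*H*(39 + V) (T(V, H) = (2*H)*(39 + V) = 2*H*(39 + V))
(864 - 8121)*(J(118) - 15702) + T(80 - 1*(-103), 188) = (864 - 8121)*((89 + 118) - 15702) + 2*188*(39 + (80 - 1*(-103))) = -7257*(207 - 15702) + 2*188*(39 + (80 + 103)) = -7257*(-15495) + 2*188*(39 + 183) = 112447215 + 2*188*222 = 112447215 + 83472 = 112530687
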